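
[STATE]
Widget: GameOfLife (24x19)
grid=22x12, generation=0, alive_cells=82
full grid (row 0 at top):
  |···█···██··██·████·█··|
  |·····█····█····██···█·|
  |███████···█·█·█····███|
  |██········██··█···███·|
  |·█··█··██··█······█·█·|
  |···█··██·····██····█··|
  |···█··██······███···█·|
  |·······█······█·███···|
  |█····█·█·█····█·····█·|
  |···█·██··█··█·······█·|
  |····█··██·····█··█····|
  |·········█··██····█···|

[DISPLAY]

Gen: 0                  
···█···██··██·████·█··  
·····█····█····██···█·  
███████···█·█·█····███  
██········██··█···███·  
·█··█··██··█······█·█·  
···█··██·····██····█··  
···█··██······███···█·  
·······█······█·███···  
█····█·█·█····█·····█·  
···█·██··█··█·······█·  
····█··██·····█··█····  
·········█··██····█···  
                        
                        
                        
                        
                        
                        


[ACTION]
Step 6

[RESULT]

Gen: 6                  
······················  
██··········█·········  
█···██····██·····██···  
█·█·████··██·······█··  
··█···██··█·····█·██··  
·█·····█······██··█···  
·····█·█···█·██·███·█·  
·······█·████····███··  
····███···██··█··█····  
·····█████·██·██······  
·······█···█··········  
·······████···········  
                        
                        
                        
                        
                        
                        


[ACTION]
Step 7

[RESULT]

Gen: 13                 
█·██··················  
█·██··················  
█···██··█████·········  
██····█···███·····██··  
·██····█··········███·  
··█·······█·█····█····  
···█·████····█········  
············█·········  
···█·███··············  
····█···██·██·········  
······███····█········  
········█████·········  
                        
                        
                        
                        
                        
                        


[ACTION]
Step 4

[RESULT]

Gen: 17                 
········██·█··········  
····██··██·█··········  
·····█··█·█··█········  
··█···█···██··█·······  
█····█···██··█·····█··  
█·····██·████······█··  
·█·██·███··█·█········  
··███···██·█·█········  
····██···█············  
···········█··········  
·············█········  
·········████·········  
                        
                        
                        
                        
                        
                        


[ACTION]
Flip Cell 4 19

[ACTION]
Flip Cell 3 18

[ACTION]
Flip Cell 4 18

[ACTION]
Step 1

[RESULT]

Gen: 18                 
········██············  
····██·█···██·········  
····█████···█·········  
·····██····████·······  
·█···█·██····█····██··  
██··█········█········  
·█··█·█······█········  
··█···█··█············  
····██··██··█·········  
······················  
······················  
··········███·········  
                        
                        
                        
                        
                        
                        


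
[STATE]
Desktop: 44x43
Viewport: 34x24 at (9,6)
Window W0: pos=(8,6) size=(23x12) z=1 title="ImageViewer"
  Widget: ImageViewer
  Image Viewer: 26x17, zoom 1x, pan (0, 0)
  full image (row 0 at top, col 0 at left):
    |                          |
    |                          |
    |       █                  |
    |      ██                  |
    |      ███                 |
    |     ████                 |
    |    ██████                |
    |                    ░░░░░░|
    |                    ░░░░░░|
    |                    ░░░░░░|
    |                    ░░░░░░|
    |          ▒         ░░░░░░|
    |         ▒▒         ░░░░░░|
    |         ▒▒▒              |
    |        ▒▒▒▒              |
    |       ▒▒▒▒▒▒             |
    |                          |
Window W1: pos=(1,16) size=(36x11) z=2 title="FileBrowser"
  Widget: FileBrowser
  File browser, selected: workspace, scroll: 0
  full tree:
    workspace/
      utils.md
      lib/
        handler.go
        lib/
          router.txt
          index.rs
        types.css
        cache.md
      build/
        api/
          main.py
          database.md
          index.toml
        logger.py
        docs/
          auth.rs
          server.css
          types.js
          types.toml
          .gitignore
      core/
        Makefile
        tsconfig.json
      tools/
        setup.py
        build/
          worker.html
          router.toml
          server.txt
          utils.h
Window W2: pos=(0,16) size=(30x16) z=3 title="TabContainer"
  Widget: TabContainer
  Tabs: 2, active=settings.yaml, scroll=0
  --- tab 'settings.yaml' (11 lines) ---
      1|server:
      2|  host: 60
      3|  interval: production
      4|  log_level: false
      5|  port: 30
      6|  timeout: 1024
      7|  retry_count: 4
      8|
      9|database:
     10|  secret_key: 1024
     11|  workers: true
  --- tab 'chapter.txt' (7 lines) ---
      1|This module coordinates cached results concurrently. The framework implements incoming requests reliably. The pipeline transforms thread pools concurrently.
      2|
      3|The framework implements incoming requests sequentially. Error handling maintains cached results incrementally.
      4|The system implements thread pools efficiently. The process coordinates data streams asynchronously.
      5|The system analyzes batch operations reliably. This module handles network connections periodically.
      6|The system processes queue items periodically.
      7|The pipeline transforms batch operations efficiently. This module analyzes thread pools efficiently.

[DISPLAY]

━━━━━━━━━━━━━━━━━━━━━┓            
 ImageViewer         ┃            
─────────────────────┨            
                     ┃            
                     ┃            
       █             ┃            
      ██             ┃            
      ███            ┃            
     ████            ┃            
    ██████           ┃            
━━━━━━━━━━━━━━━━━━━━┓━━━━━━┓      
ainer               ┃      ┃      
────────────────────┨──────┨      
s.yaml]│ chapter.txt┃      ┃      
────────────────────┃      ┃      
                    ┃      ┃      
60                  ┃      ┃      
al: production      ┃      ┃      
vel: false          ┃      ┃      
30                  ┃      ┃      
t: 1024             ┃━━━━━━┛      
count: 4            ┃             
                    ┃             
:                   ┃             


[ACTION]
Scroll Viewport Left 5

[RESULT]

    ┏━━━━━━━━━━━━━━━━━━━━━┓       
    ┃ ImageViewer         ┃       
    ┠─────────────────────┨       
    ┃                     ┃       
    ┃                     ┃       
    ┃       █             ┃       
    ┃      ██             ┃       
    ┃      ███            ┃       
    ┃     ████            ┃       
    ┃    ██████           ┃       
━━━━━━━━━━━━━━━━━━━━━━━━━┓━━━━━━┓ 
bContainer               ┃      ┃ 
─────────────────────────┨──────┨ 
ttings.yaml]│ chapter.txt┃      ┃ 
─────────────────────────┃      ┃ 
ver:                     ┃      ┃ 
ost: 60                  ┃      ┃ 
nterval: production      ┃      ┃ 
og_level: false          ┃      ┃ 
ort: 30                  ┃      ┃ 
imeout: 1024             ┃━━━━━━┛ 
etry_count: 4            ┃        
                         ┃        
abase:                   ┃        


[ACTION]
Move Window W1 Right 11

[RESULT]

    ┏━━━━━━━━━━━━━━━━━━━━━┓       
    ┃ ImageViewer         ┃       
    ┠─────────────────────┨       
    ┃                     ┃       
    ┃                     ┃       
    ┃       █             ┃       
    ┃      ██             ┃       
    ┃      ███            ┃       
    ┃     ████            ┃       
    ┃    ██████           ┃       
━━━━━━━━━━━━━━━━━━━━━━━━━┓━━━━━━━━
bContainer               ┃        
─────────────────────────┨────────
ttings.yaml]│ chapter.txt┃        
─────────────────────────┃        
ver:                     ┃        
ost: 60                  ┃        
nterval: production      ┃        
og_level: false          ┃        
ort: 30                  ┃        
imeout: 1024             ┃━━━━━━━━
etry_count: 4            ┃        
                         ┃        
abase:                   ┃        


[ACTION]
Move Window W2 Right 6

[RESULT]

    ┏━━━━━━━━━━━━━━━━━━━━━┓       
    ┃ ImageViewer         ┃       
    ┠─────────────────────┨       
    ┃                     ┃       
    ┃                     ┃       
    ┃       █             ┃       
    ┃      ██             ┃       
    ┃      ███            ┃       
    ┃     ████            ┃       
    ┃    ██████           ┃       
  ┏━━━━━━━━━━━━━━━━━━━━━━━━━━━━┓━━
  ┃ TabContainer               ┃  
  ┠────────────────────────────┨──
  ┃[settings.yaml]│ chapter.txt┃  
  ┃────────────────────────────┃  
  ┃server:                     ┃  
  ┃  host: 60                  ┃  
  ┃  interval: production      ┃  
  ┃  log_level: false          ┃  
  ┃  port: 30                  ┃  
  ┃  timeout: 1024             ┃━━
  ┃  retry_count: 4            ┃  
  ┃                            ┃  
  ┃database:                   ┃  


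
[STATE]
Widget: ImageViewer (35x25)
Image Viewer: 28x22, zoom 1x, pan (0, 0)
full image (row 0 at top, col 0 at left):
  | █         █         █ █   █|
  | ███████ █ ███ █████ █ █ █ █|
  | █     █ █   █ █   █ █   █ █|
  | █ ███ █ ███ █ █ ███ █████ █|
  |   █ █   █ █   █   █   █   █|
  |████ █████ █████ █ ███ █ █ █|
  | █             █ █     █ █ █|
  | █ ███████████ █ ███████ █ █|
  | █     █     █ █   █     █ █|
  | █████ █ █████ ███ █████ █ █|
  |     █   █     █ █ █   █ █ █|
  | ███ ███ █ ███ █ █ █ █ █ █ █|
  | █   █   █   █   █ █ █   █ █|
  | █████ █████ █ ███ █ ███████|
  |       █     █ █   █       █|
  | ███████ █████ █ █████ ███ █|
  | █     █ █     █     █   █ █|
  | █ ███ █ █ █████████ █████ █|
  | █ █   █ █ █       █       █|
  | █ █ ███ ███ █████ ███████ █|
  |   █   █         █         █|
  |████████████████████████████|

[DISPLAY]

 █         █         █ █   █       
 ███████ █ ███ █████ █ █ █ █       
 █     █ █   █ █   █ █   █ █       
 █ ███ █ ███ █ █ ███ █████ █       
   █ █   █ █   █   █   █   █       
████ █████ █████ █ ███ █ █ █       
 █             █ █     █ █ █       
 █ ███████████ █ ███████ █ █       
 █     █     █ █   █     █ █       
 █████ █ █████ ███ █████ █ █       
     █   █     █ █ █   █ █ █       
 ███ ███ █ ███ █ █ █ █ █ █ █       
 █   █   █   █   █ █ █   █ █       
 █████ █████ █ ███ █ ███████       
       █     █ █   █       █       
 ███████ █████ █ █████ ███ █       
 █     █ █     █     █   █ █       
 █ ███ █ █ █████████ █████ █       
 █ █   █ █ █       █       █       
 █ █ ███ ███ █████ ███████ █       
   █   █         █         █       
████████████████████████████       
                                   
                                   
                                   


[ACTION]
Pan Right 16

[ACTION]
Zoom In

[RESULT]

      ██                  ██  ██   
      ██                  ██  ██   
  ██  ██████  ██████████  ██  ██  █
  ██  ██████  ██████████  ██  ██  █
  ██      ██  ██      ██  ██      █
  ██      ██  ██      ██  ██      █
  ██████  ██  ██  ██████  █████████
  ██████  ██  ██  ██████  █████████
  ██  ██      ██      ██      ██   
  ██  ██      ██      ██      ██   
████  ██████████  ██  ██████  ██  █
████  ██████████  ██  ██████  ██  █
              ██  ██          ██  █
              ██  ██          ██  █
████████████  ██  ██████████████  █
████████████  ██  ██████████████  █
          ██  ██      ██          █
          ██  ██      ██          █
  ██████████  ██████  ██████████  █
  ██████████  ██████  ██████████  █
  ██          ██  ██  ██      ██  █
  ██          ██  ██  ██      ██  █
  ██  ██████  ██  ██  ██  ██  ██  █
  ██  ██████  ██  ██  ██  ██  ██  █
  ██      ██      ██  ██  ██      █


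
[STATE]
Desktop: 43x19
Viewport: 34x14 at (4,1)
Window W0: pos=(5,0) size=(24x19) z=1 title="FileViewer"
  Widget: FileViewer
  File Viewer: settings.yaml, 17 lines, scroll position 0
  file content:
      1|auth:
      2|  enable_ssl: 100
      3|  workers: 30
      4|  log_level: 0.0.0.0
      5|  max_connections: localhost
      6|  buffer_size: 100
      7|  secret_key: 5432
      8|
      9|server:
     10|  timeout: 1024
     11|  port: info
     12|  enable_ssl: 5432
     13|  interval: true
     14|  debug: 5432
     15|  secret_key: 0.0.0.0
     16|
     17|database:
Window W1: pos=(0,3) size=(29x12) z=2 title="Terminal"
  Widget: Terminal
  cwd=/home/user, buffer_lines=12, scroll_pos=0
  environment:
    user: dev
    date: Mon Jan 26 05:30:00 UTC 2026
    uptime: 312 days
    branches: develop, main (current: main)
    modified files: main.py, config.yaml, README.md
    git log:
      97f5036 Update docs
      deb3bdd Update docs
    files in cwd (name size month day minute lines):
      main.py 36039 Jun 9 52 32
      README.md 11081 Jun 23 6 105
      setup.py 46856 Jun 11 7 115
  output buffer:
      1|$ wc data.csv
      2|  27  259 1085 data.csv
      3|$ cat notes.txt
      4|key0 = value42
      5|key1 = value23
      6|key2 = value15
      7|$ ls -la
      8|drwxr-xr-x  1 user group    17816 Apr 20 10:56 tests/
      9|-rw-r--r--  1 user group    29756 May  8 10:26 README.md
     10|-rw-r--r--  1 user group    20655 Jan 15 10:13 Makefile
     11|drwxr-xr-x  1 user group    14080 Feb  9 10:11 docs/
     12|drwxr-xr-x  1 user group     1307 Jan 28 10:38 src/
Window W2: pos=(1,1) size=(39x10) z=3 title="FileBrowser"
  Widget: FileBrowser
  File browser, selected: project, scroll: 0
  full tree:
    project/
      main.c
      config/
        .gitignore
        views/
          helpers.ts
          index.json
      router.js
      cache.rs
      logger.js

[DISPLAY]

━━━━━━━━━━━━━━━━━━━━━━━━━━━━━━━━━━
ileBrowser                        
──────────────────────────────────
[-] project/                      
  main.c                          
  [+] config/                     
  router.js                       
  cache.rs                        
  logger.js                       
━━━━━━━━━━━━━━━━━━━━━━━━━━━━━━━━━━
2 = value15             ┃         
s -la                   ┃         
xr-xr-x  1 user group   ┃         
━━━━━━━━━━━━━━━━━━━━━━━━┛         


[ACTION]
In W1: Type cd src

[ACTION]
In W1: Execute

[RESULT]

━━━━━━━━━━━━━━━━━━━━━━━━━━━━━━━━━━
ileBrowser                        
──────────────────────────────────
[-] project/                      
  main.c                          
  [+] config/                     
  router.js                       
  cache.rs                        
  logger.js                       
━━━━━━━━━━━━━━━━━━━━━━━━━━━━━━━━━━
d src                   ┃         
                        ┃         
                        ┃         
━━━━━━━━━━━━━━━━━━━━━━━━┛         


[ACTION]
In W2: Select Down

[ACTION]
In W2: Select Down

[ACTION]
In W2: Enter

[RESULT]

━━━━━━━━━━━━━━━━━━━━━━━━━━━━━━━━━━
ileBrowser                        
──────────────────────────────────
[-] project/                      
  main.c                          
> [-] config/                     
    .gitignore                    
    [+] views/                    
  router.js                       
━━━━━━━━━━━━━━━━━━━━━━━━━━━━━━━━━━
d src                   ┃         
                        ┃         
                        ┃         
━━━━━━━━━━━━━━━━━━━━━━━━┛         


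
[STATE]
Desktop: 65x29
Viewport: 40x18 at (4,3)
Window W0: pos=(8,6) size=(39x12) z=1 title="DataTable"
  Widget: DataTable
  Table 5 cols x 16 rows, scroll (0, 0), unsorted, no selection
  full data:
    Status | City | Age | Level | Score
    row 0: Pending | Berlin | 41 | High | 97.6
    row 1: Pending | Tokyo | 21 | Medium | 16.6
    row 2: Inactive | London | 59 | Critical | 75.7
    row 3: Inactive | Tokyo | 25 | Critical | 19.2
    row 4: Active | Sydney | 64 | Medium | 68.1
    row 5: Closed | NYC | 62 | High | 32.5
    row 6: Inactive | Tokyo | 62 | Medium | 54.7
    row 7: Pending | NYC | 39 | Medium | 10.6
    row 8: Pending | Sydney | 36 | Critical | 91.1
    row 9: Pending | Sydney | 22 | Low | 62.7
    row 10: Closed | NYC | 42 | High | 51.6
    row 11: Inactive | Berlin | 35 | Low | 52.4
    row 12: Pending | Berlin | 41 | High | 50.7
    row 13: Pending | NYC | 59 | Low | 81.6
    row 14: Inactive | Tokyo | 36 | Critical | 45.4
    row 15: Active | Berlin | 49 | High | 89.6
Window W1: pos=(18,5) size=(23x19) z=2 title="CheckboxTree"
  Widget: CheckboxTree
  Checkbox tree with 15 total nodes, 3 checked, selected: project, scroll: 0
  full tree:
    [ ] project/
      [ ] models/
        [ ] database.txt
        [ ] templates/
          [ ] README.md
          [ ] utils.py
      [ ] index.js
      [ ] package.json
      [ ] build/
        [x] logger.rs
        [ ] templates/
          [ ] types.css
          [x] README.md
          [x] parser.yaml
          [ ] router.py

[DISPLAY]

                                        
                                        
              ┏━━━━━━━━━━━━━━━━━━━━━┓   
    ┏━━━━━━━━━┃ CheckboxTree        ┃━━━
    ┃ DataTabl┠─────────────────────┨   
    ┠─────────┃>[-] project/        ┃───
    ┃Status  │┃   [ ] models/       ┃re 
    ┃────────┼┃     [ ] database.txt┃── 
    ┃Pending │┃     [ ] templates/  ┃6  
    ┃Pending │┃       [ ] README.md ┃6  
    ┃Inactive│┃       [ ] utils.py  ┃7  
    ┃Inactive│┃   [ ] index.js      ┃2  
    ┃Active  │┃   [ ] package.json  ┃1  
    ┃Closed  │┃   [-] build/        ┃5  
    ┗━━━━━━━━━┃     [x] logger.rs   ┃━━━
              ┃     [-] templates/  ┃   
              ┃       [ ] types.css ┃   
              ┃       [x] README.md ┃   


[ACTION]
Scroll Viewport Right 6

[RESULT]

                                        
                                        
        ┏━━━━━━━━━━━━━━━━━━━━━┓         
━━━━━━━━┃ CheckboxTree        ┃━━━━━┓   
DataTabl┠─────────────────────┨     ┃   
────────┃>[-] project/        ┃─────┨   
tatus  │┃   [ ] models/       ┃re   ┃   
───────┼┃     [ ] database.txt┃──   ┃   
ending │┃     [ ] templates/  ┃6    ┃   
ending │┃       [ ] README.md ┃6    ┃   
nactive│┃       [ ] utils.py  ┃7    ┃   
nactive│┃   [ ] index.js      ┃2    ┃   
ctive  │┃   [ ] package.json  ┃1    ┃   
losed  │┃   [-] build/        ┃5    ┃   
━━━━━━━━┃     [x] logger.rs   ┃━━━━━┛   
        ┃     [-] templates/  ┃         
        ┃       [ ] types.css ┃         
        ┃       [x] README.md ┃         


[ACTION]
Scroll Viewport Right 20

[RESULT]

                                        
                                        
━━━━━━━━━━━━━━━┓                        
boxTree        ┃━━━━━┓                  
───────────────┨     ┃                  
roject/        ┃─────┨                  
 models/       ┃re   ┃                  
 ] database.txt┃──   ┃                  
 ] templates/  ┃6    ┃                  
 [ ] README.md ┃6    ┃                  
 [ ] utils.py  ┃7    ┃                  
 index.js      ┃2    ┃                  
 package.json  ┃1    ┃                  
 build/        ┃5    ┃                  
x] logger.rs   ┃━━━━━┛                  
-] templates/  ┃                        
 [ ] types.css ┃                        
 [x] README.md ┃                        


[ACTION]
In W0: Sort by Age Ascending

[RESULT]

                                        
                                        
━━━━━━━━━━━━━━━┓                        
boxTree        ┃━━━━━┓                  
───────────────┨     ┃                  
roject/        ┃─────┨                  
 models/       ┃re   ┃                  
 ] database.txt┃──   ┃                  
 ] templates/  ┃6    ┃                  
 [ ] README.md ┃7    ┃                  
 [ ] utils.py  ┃2    ┃                  
 index.js      ┃4    ┃                  
 package.json  ┃1    ┃                  
 build/        ┃4    ┃                  
x] logger.rs   ┃━━━━━┛                  
-] templates/  ┃                        
 [ ] types.css ┃                        
 [x] README.md ┃                        


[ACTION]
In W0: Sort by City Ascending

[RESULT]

                                        
                                        
━━━━━━━━━━━━━━━┓                        
boxTree        ┃━━━━━┓                  
───────────────┨     ┃                  
roject/        ┃─────┨                  
 models/       ┃re   ┃                  
 ] database.txt┃──   ┃                  
 ] templates/  ┃4    ┃                  
 [ ] README.md ┃6    ┃                  
 [ ] utils.py  ┃7    ┃                  
 index.js      ┃6    ┃                  
 package.json  ┃7    ┃                  
 build/        ┃6    ┃                  
x] logger.rs   ┃━━━━━┛                  
-] templates/  ┃                        
 [ ] types.css ┃                        
 [x] README.md ┃                        


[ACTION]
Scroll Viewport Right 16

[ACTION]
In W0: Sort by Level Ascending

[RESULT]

                                        
                                        
━━━━━━━━━━━━━━━┓                        
boxTree        ┃━━━━━┓                  
───────────────┨     ┃                  
roject/        ┃─────┨                  
 models/       ┃re   ┃                  
 ] database.txt┃──   ┃                  
 ] templates/  ┃7    ┃                  
 [ ] README.md ┃1    ┃                  
 [ ] utils.py  ┃2    ┃                  
 index.js      ┃4    ┃                  
 package.json  ┃6    ┃                  
 build/        ┃7    ┃                  
x] logger.rs   ┃━━━━━┛                  
-] templates/  ┃                        
 [ ] types.css ┃                        
 [x] README.md ┃                        


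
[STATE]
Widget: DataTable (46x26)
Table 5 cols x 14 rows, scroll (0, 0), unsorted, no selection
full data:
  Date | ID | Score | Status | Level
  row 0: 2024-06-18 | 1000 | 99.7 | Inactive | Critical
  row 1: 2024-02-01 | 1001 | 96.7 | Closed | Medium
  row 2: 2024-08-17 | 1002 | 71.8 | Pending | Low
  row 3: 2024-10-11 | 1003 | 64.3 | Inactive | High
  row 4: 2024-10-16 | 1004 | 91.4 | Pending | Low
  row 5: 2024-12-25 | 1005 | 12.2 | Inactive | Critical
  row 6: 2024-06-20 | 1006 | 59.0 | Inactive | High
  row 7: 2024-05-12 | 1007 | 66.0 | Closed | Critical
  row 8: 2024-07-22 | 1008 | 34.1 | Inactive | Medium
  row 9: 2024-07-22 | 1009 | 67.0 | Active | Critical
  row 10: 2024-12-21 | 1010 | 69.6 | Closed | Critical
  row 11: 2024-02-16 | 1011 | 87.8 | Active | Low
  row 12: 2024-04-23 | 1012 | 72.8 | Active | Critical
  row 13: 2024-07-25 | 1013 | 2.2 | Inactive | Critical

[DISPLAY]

Date      │ID  │Score│Status  │Level          
──────────┼────┼─────┼────────┼────────       
2024-06-18│1000│99.7 │Inactive│Critical       
2024-02-01│1001│96.7 │Closed  │Medium         
2024-08-17│1002│71.8 │Pending │Low            
2024-10-11│1003│64.3 │Inactive│High           
2024-10-16│1004│91.4 │Pending │Low            
2024-12-25│1005│12.2 │Inactive│Critical       
2024-06-20│1006│59.0 │Inactive│High           
2024-05-12│1007│66.0 │Closed  │Critical       
2024-07-22│1008│34.1 │Inactive│Medium         
2024-07-22│1009│67.0 │Active  │Critical       
2024-12-21│1010│69.6 │Closed  │Critical       
2024-02-16│1011│87.8 │Active  │Low            
2024-04-23│1012│72.8 │Active  │Critical       
2024-07-25│1013│2.2  │Inactive│Critical       
                                              
                                              
                                              
                                              
                                              
                                              
                                              
                                              
                                              
                                              


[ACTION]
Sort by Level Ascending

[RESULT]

Date      │ID  │Score│Status  │Level  ▲       
──────────┼────┼─────┼────────┼────────       
2024-06-18│1000│99.7 │Inactive│Critical       
2024-12-25│1005│12.2 │Inactive│Critical       
2024-05-12│1007│66.0 │Closed  │Critical       
2024-07-22│1009│67.0 │Active  │Critical       
2024-12-21│1010│69.6 │Closed  │Critical       
2024-04-23│1012│72.8 │Active  │Critical       
2024-07-25│1013│2.2  │Inactive│Critical       
2024-10-11│1003│64.3 │Inactive│High           
2024-06-20│1006│59.0 │Inactive│High           
2024-08-17│1002│71.8 │Pending │Low            
2024-10-16│1004│91.4 │Pending │Low            
2024-02-16│1011│87.8 │Active  │Low            
2024-02-01│1001│96.7 │Closed  │Medium         
2024-07-22│1008│34.1 │Inactive│Medium         
                                              
                                              
                                              
                                              
                                              
                                              
                                              
                                              
                                              
                                              


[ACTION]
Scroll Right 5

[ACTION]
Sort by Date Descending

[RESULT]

Date     ▼│ID  │Score│Status  │Level          
──────────┼────┼─────┼────────┼────────       
2024-12-25│1005│12.2 │Inactive│Critical       
2024-12-21│1010│69.6 │Closed  │Critical       
2024-10-16│1004│91.4 │Pending │Low            
2024-10-11│1003│64.3 │Inactive│High           
2024-08-17│1002│71.8 │Pending │Low            
2024-07-25│1013│2.2  │Inactive│Critical       
2024-07-22│1009│67.0 │Active  │Critical       
2024-07-22│1008│34.1 │Inactive│Medium         
2024-06-20│1006│59.0 │Inactive│High           
2024-06-18│1000│99.7 │Inactive│Critical       
2024-05-12│1007│66.0 │Closed  │Critical       
2024-04-23│1012│72.8 │Active  │Critical       
2024-02-16│1011│87.8 │Active  │Low            
2024-02-01│1001│96.7 │Closed  │Medium         
                                              
                                              
                                              
                                              
                                              
                                              
                                              
                                              
                                              
                                              


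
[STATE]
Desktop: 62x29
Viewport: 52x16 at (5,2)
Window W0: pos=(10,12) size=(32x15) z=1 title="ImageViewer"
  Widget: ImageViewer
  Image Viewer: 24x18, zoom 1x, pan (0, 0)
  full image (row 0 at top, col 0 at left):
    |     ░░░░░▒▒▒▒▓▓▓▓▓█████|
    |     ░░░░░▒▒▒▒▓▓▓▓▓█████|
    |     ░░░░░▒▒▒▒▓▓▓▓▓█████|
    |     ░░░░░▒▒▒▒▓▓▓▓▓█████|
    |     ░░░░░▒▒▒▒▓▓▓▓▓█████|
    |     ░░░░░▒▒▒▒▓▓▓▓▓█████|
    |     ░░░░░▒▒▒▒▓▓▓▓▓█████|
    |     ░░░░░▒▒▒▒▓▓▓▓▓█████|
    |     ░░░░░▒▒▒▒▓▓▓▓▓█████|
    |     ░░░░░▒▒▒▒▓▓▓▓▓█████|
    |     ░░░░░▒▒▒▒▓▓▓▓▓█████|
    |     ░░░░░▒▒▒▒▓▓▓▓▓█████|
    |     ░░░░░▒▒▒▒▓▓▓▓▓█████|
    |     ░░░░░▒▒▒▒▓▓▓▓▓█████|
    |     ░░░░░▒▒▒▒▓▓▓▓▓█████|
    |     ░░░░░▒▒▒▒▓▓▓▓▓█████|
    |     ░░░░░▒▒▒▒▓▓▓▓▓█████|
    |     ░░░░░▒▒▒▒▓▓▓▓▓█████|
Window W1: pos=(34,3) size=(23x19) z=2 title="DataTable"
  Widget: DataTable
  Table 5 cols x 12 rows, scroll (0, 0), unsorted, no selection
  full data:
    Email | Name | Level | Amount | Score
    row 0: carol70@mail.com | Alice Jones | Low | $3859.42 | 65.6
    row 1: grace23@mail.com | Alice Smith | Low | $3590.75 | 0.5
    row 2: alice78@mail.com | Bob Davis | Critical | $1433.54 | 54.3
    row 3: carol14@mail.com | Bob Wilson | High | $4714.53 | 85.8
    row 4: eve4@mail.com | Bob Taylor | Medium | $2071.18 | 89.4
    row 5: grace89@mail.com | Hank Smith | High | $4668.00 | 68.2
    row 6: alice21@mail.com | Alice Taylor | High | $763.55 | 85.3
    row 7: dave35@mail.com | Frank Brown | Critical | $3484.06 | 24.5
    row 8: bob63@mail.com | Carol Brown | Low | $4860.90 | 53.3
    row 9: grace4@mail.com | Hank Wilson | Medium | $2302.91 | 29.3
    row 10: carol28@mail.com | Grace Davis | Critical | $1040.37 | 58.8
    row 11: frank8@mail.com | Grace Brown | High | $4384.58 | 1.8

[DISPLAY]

                                                    
                             ┏━━━━━━━━━━━━━━━━━━━━━┓
                             ┃ DataTable           ┃
                             ┠─────────────────────┨
                             ┃Email           │Name┃
                             ┃────────────────┼────┃
                             ┃carol70@mail.com│Alic┃
                             ┃grace23@mail.com│Alic┃
                             ┃alice78@mail.com│Bob ┃
                             ┃carol14@mail.com│Bob ┃
     ┏━━━━━━━━━━━━━━━━━━━━━━━┃eve4@mail.com   │Bob ┃
     ┃ ImageViewer           ┃grace89@mail.com│Hank┃
     ┠───────────────────────┃alice21@mail.com│Alic┃
     ┃     ░░░░░▒▒▒▒▓▓▓▓▓████┃dave35@mail.com │Fran┃
     ┃     ░░░░░▒▒▒▒▓▓▓▓▓████┃bob63@mail.com  │Caro┃
     ┃     ░░░░░▒▒▒▒▓▓▓▓▓████┃grace4@mail.com │Hank┃


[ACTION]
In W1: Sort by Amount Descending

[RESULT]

                                                    
                             ┏━━━━━━━━━━━━━━━━━━━━━┓
                             ┃ DataTable           ┃
                             ┠─────────────────────┨
                             ┃Email           │Name┃
                             ┃────────────────┼────┃
                             ┃bob63@mail.com  │Caro┃
                             ┃carol14@mail.com│Bob ┃
                             ┃grace89@mail.com│Hank┃
                             ┃frank8@mail.com │Grac┃
     ┏━━━━━━━━━━━━━━━━━━━━━━━┃carol70@mail.com│Alic┃
     ┃ ImageViewer           ┃grace23@mail.com│Alic┃
     ┠───────────────────────┃dave35@mail.com │Fran┃
     ┃     ░░░░░▒▒▒▒▓▓▓▓▓████┃grace4@mail.com │Hank┃
     ┃     ░░░░░▒▒▒▒▓▓▓▓▓████┃eve4@mail.com   │Bob ┃
     ┃     ░░░░░▒▒▒▒▓▓▓▓▓████┃alice78@mail.com│Bob ┃


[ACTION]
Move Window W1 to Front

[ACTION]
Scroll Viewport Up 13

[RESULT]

                                                    
                                                    
                                                    
                             ┏━━━━━━━━━━━━━━━━━━━━━┓
                             ┃ DataTable           ┃
                             ┠─────────────────────┨
                             ┃Email           │Name┃
                             ┃────────────────┼────┃
                             ┃bob63@mail.com  │Caro┃
                             ┃carol14@mail.com│Bob ┃
                             ┃grace89@mail.com│Hank┃
                             ┃frank8@mail.com │Grac┃
     ┏━━━━━━━━━━━━━━━━━━━━━━━┃carol70@mail.com│Alic┃
     ┃ ImageViewer           ┃grace23@mail.com│Alic┃
     ┠───────────────────────┃dave35@mail.com │Fran┃
     ┃     ░░░░░▒▒▒▒▓▓▓▓▓████┃grace4@mail.com │Hank┃


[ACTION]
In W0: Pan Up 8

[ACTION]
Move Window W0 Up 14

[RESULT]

     ┏━━━━━━━━━━━━━━━━━━━━━━━━━━━━━━┓               
     ┃ ImageViewer                  ┃               
     ┠──────────────────────────────┨               
     ┃     ░░░░░▒▒▒▒▓▓▓▓▓████┏━━━━━━━━━━━━━━━━━━━━━┓
     ┃     ░░░░░▒▒▒▒▓▓▓▓▓████┃ DataTable           ┃
     ┃     ░░░░░▒▒▒▒▓▓▓▓▓████┠─────────────────────┨
     ┃     ░░░░░▒▒▒▒▓▓▓▓▓████┃Email           │Name┃
     ┃     ░░░░░▒▒▒▒▓▓▓▓▓████┃────────────────┼────┃
     ┃     ░░░░░▒▒▒▒▓▓▓▓▓████┃bob63@mail.com  │Caro┃
     ┃     ░░░░░▒▒▒▒▓▓▓▓▓████┃carol14@mail.com│Bob ┃
     ┃     ░░░░░▒▒▒▒▓▓▓▓▓████┃grace89@mail.com│Hank┃
     ┃     ░░░░░▒▒▒▒▓▓▓▓▓████┃frank8@mail.com │Grac┃
     ┃     ░░░░░▒▒▒▒▓▓▓▓▓████┃carol70@mail.com│Alic┃
     ┃     ░░░░░▒▒▒▒▓▓▓▓▓████┃grace23@mail.com│Alic┃
     ┗━━━━━━━━━━━━━━━━━━━━━━━┃dave35@mail.com │Fran┃
                             ┃grace4@mail.com │Hank┃
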